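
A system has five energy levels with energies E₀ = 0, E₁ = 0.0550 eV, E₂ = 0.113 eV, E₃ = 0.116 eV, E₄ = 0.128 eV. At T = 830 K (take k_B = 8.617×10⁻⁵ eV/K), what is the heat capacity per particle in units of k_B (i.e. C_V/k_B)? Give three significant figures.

k_BT = 8.617×10⁻⁵ × 830 K = 0.071521 eV.
Eᵢ/kT = 0, 0.76900, 1.5800, 1.6219, 1.7897.
Z = Σ e^(−Eᵢ/kT) = e^(−0) + e^(−0.76900) + e^(−1.5800) + e^(−1.6219) + e^(−1.7897) = 1.0000 + 0.46348 + 0.20598 + 0.19752 + 0.16701 = 2.0340.
⟨E⟩ = 0.045751 eV, ⟨E²⟩ = 0.0046344 eV².
C_V/k_B = (⟨E²⟩ − ⟨E⟩²)/(kT)² = (0.0046344 − 0.0020932)/0.0051153 = 0.497.

0.497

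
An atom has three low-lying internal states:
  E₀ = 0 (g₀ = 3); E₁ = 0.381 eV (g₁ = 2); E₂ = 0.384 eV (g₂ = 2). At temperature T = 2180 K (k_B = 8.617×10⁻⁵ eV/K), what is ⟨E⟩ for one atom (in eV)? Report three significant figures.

k_BT = 8.617×10⁻⁵ × 2180 K = 0.18785 eV.
Eᵢ/kT = 0, 2.0282, 2.0442.
Z = Σ gᵢe^(−Eᵢ/kT) = 3·e^(−0) + 2·e^(−2.0282) + 2·e^(−2.0442) = 3.0000 + 0.26314 + 0.25897 = 3.5221.
⟨E⟩ = Σ Eᵢ gᵢe^(−Eᵢ/kT) / Z = (0·3.0000 + 0.381·0.26314 + 0.384·0.25897) / 3.5221 = 0.0567 eV.

0.0567 eV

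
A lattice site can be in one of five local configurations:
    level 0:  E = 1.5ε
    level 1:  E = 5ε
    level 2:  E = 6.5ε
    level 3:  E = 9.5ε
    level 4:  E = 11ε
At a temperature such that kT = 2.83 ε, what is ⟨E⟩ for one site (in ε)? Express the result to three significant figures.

Eᵢ/kT = 0.53004, 1.7668, 2.2968, 3.3569, 3.8869.
Z = Σ e^(−Eᵢ/kT) = e^(−0.53004) + e^(−1.7668) + e^(−2.2968) + e^(−3.3569) + e^(−3.8869) = 0.58858 + 0.17088 + 0.10058 + 0.034843 + 0.020509 = 0.91539.
⟨E⟩ = Σ Eᵢ e^(−Eᵢ/kT) / Z = (1.5·0.58858 + 5·0.17088 + 6.5·0.10058 + 9.5·0.034843 + 11·0.020509) / 0.91539 = 3.22 ε.

3.22 ε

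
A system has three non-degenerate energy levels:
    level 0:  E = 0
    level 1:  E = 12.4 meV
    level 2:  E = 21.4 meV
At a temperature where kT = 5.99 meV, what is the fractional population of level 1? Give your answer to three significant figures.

Eᵢ/kT = 0, 2.0701, 3.5726.
Z = Σ e^(−Eᵢ/kT) = e^(−0) + e^(−2.0701) + e^(−3.5726) = 1.0000 + 0.12617 + 0.028083 = 1.1543.
P₁ = e^(−E₁/kT) / Z = 0.12617/1.1543 = 0.109.

0.109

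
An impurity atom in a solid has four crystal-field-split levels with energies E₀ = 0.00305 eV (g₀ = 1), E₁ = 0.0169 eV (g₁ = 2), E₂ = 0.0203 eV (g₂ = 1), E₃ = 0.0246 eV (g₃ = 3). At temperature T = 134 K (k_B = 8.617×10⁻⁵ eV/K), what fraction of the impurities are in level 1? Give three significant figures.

k_BT = 8.617×10⁻⁵ × 134 K = 0.011547 eV.
Eᵢ/kT = 0.26414, 1.4636, 1.7580, 2.1304.
Z = Σ gᵢe^(−Eᵢ/kT) = 1·e^(−0.26414) + 2·e^(−1.4636) + 1·e^(−1.7580) + 3·e^(−2.1304) = 0.76787 + 0.46280 + 0.17239 + 0.35637 = 1.7594.
P₁ = g₁ e^(−E₁/kT) / Z = 0.46280/1.7594 = 0.263.

0.263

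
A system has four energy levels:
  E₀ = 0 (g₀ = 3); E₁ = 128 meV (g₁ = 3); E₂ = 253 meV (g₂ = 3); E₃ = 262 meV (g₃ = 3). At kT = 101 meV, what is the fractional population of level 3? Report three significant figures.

0.0520

Eᵢ/kT = 0, 1.2673, 2.5050, 2.5941.
Z = Σ gᵢe^(−Eᵢ/kT) = 3·e^(−0) + 3·e^(−1.2673) + 3·e^(−2.5050) + 3·e^(−2.5941) = 3.0000 + 0.84477 + 0.24503 + 0.22414 = 4.3139.
P₃ = g₃ e^(−E₃/kT) / Z = 0.22414/4.3139 = 0.0520.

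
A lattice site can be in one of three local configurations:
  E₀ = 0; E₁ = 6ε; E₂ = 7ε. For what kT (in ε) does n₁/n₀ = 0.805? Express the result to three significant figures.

n₁/n₀ = exp[−(E₁−E₀)/kT] = 0.805.
⇒ (E₁−E₀)/kT = ln(1/0.805) = ln(1.2422) = 0.21688.
kT = 6ε / 0.21688 = 27.7 ε.

27.7 ε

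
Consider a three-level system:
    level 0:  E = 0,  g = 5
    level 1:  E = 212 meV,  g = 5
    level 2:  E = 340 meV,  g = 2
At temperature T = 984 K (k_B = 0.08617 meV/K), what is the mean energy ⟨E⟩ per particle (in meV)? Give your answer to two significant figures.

18 meV

k_BT = 0.08617 × 984 K = 84.79 meV.
Eᵢ/kT = 0, 2.500, 4.010.
Z = Σ gᵢe^(−Eᵢ/kT) = 5·e^(−0) + 5·e^(−2.500) + 2·e^(−4.010) = 5.000 + 0.4104 + 0.03627 = 5.447.
⟨E⟩ = Σ Eᵢ gᵢe^(−Eᵢ/kT) / Z = (0·5.000 + 212·0.4104 + 340·0.03627) / 5.447 = 18 meV.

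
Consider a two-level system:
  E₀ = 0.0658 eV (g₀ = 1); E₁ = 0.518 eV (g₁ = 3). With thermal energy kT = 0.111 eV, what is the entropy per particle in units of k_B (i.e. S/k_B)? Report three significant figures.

Eᵢ/kT = 0.59279, 4.6667.
Z = Σ gᵢe^(−Eᵢ/kT) = 1·e^(−0.59279) + 3·e^(−4.6667) = 0.55278 + 0.028210 = 0.58099.
⟨E⟩ = Σ EᵢPᵢ = 0.087757 eV.
S/k_B = ln Z + ⟨E⟩/kT = ln(0.58099) + 0.087757/0.111 = -0.54302 + 0.79060 = 0.248.

0.248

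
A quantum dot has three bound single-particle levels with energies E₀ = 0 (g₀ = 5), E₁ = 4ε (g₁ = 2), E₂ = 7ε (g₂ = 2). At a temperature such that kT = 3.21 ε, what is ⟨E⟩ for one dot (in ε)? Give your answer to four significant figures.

0.6693 ε

Eᵢ/kT = 0, 1.24611, 2.18069.
Z = Σ gᵢe^(−Eᵢ/kT) = 5·e^(−0) + 2·e^(−1.24611) + 2·e^(−2.18069) = 5.00000 + 0.575243 + 0.225927 = 5.80117.
⟨E⟩ = Σ Eᵢ gᵢe^(−Eᵢ/kT) / Z = (0·5.00000 + 4·0.575243 + 7·0.225927) / 5.80117 = 0.6693 ε.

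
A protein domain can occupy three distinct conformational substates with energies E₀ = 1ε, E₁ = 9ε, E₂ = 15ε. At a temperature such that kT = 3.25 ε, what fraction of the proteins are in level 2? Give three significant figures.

0.0123

Eᵢ/kT = 0.30769, 2.7692, 4.6154.
Z = Σ e^(−Eᵢ/kT) = e^(−0.30769) + e^(−2.7692) + e^(−4.6154) = 0.73514 + 0.062712 + 0.0098982 = 0.80775.
P₂ = e^(−E₂/kT) / Z = 0.0098982/0.80775 = 0.0123.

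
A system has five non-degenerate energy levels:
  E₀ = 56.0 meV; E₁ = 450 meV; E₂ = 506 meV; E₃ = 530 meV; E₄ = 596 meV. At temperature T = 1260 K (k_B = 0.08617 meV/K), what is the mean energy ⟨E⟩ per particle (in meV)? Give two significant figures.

k_BT = 0.08617 × 1260 K = 108.6 meV.
Eᵢ/kT = 0.5157, 4.144, 4.659, 4.880, 5.488.
Z = Σ e^(−Eᵢ/kT) = e^(−0.5157) + e^(−4.144) + e^(−4.659) + e^(−4.880) + e^(−5.488) = 0.5971 + 0.01586 + 0.009476 + 0.007597 + 0.004136 = 0.6342.
⟨E⟩ = Σ Eᵢ e^(−Eᵢ/kT) / Z = (56.0·0.5971 + 450·0.01586 + 506·0.009476 + 530·0.007597 + 596·0.004136) / 0.6342 = 82 meV.

82 meV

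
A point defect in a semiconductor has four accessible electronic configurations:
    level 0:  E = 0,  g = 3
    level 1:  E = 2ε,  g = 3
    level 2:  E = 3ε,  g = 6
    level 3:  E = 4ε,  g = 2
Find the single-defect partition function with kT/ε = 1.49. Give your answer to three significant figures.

Z = 4.72

Eᵢ/kT = 0, 1.3423, 2.0134, 2.6846.
Z = Σ gᵢe^(−Eᵢ/kT) = 3·e^(−0) + 3·e^(−1.3423) + 6·e^(−2.0134) + 2·e^(−2.6846) = 3.0000 + 0.78373 + 0.80120 + 0.13650 = 4.7214.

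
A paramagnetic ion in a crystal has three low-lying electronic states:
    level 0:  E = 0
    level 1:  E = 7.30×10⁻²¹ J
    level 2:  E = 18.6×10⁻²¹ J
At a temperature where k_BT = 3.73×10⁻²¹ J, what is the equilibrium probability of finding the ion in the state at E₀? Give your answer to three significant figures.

0.871

Eᵢ/kT = 0, 1.9571, 4.9866.
Z = Σ e^(−Eᵢ/kT) = e^(−0) + e^(−1.9571) + e^(−4.9866) = 1.0000 + 0.14127 + 0.0068288 = 1.1481.
P₀ = e^(−E₀/kT) / Z = 1.0000/1.1481 = 0.871.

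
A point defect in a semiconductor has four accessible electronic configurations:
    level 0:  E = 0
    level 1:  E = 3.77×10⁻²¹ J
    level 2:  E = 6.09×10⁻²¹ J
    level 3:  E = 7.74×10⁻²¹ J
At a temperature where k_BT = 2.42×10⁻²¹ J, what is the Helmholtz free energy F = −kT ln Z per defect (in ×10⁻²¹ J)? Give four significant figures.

-0.6941 ×10⁻²¹ J

Eᵢ/kT = 0, 1.55785, 2.51653, 3.19835.
Z = Σ e^(−Eᵢ/kT) = e^(−0) + e^(−1.55785) + e^(−2.51653) + e^(−3.19835) = 1.00000 + 0.210588 + 0.0807393 + 0.0408295 = 1.33216.
F = −kT ln Z = −2.42 × ln(1.33216) = −2.42 × 0.286802 = -0.6941 ×10⁻²¹ J.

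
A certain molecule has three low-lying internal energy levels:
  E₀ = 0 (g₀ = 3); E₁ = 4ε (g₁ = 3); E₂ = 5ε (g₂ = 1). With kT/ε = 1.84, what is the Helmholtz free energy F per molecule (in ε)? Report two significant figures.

Eᵢ/kT = 0, 2.174, 2.717.
Z = Σ gᵢe^(−Eᵢ/kT) = 3·e^(−0) + 3·e^(−2.174) + 1·e^(−2.717) = 3.000 + 0.3412 + 0.06607 = 3.407.
F = −kT ln Z = −1.84 × ln(3.407) = −1.84 × 1.226 = -2.3 ε.

-2.3 ε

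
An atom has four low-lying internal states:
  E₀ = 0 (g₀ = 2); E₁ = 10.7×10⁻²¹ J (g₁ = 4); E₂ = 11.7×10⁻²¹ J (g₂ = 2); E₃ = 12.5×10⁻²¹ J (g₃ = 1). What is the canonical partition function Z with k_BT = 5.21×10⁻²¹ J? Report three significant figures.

Eᵢ/kT = 0, 2.0537, 2.2457, 2.3992.
Z = Σ gᵢe^(−Eᵢ/kT) = 2·e^(−0) + 4·e^(−2.0537) + 2·e^(−2.2457) + 1·e^(−2.3992) = 2.0000 + 0.51304 + 0.21171 + 0.090791 = 2.8155.

Z = 2.82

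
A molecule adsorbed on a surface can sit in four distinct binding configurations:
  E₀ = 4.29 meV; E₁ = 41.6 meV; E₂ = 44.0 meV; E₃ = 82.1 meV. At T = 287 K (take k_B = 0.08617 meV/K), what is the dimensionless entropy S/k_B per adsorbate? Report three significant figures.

k_BT = 0.08617 × 287 K = 24.731 meV.
Eᵢ/kT = 0.17347, 1.6821, 1.7791, 3.3197.
Z = Σ e^(−Eᵢ/kT) = e^(−0.17347) + e^(−1.6821) + e^(−1.7791) + e^(−3.3197) = 0.84074 + 0.18598 + 0.16879 + 0.036164 = 1.2317.
⟨E⟩ = Σ EᵢPᵢ = 17.650 meV.
S/k_B = ln Z + ⟨E⟩/kT = ln(1.2317) + 17.650/24.731 = 0.20840 + 0.71368 = 0.922.

0.922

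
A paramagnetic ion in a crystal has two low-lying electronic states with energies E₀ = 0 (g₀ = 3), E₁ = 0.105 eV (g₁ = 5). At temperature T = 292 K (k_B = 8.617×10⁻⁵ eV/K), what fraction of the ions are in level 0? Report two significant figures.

k_BT = 8.617×10⁻⁵ × 292 K = 0.02516 eV.
Eᵢ/kT = 0, 4.173.
Z = Σ gᵢe^(−Eᵢ/kT) = 3·e^(−0) + 5·e^(−4.173) = 3.000 + 0.07703 = 3.077.
P₀ = g₀ e^(−E₀/kT) / Z = 3.000/3.077 = 0.97.

0.97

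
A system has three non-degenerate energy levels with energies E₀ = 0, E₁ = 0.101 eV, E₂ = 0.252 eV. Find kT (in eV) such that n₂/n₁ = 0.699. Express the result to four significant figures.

0.4217 eV

n₂/n₁ = exp[−(E₂−E₁)/kT] = 0.699.
⇒ (E₂−E₁)/kT = ln(1/0.699) = ln(1.43062) = 0.358108.
kT = 0.151 eV / 0.358108 = 0.4217 eV.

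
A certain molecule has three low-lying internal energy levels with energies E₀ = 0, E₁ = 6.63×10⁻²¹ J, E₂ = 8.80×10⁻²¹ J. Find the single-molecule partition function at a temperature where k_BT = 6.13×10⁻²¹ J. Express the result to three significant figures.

Z = 1.58

Eᵢ/kT = 0, 1.0816, 1.4356.
Z = Σ e^(−Eᵢ/kT) = e^(−0) + e^(−1.0816) + e^(−1.4356) = 1.0000 + 0.33905 + 0.23797 = 1.5770.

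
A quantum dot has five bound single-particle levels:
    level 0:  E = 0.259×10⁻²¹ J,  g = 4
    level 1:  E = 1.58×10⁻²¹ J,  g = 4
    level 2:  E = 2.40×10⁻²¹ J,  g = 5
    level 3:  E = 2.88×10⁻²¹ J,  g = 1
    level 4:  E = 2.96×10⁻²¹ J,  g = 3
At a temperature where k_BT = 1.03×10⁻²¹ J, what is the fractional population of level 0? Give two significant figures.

0.66

Eᵢ/kT = 0.2515, 1.534, 2.330, 2.796, 2.874.
Z = Σ gᵢe^(−Eᵢ/kT) = 4·e^(−0.2515) + 4·e^(−1.534) + 5·e^(−2.330) + 1·e^(−2.796) + 3·e^(−2.874) = 3.111 + 0.8627 + 0.4865 + 0.06105 + 0.1694 = 4.691.
P₀ = g₀ e^(−E₀/kT) / Z = 3.111/4.691 = 0.66.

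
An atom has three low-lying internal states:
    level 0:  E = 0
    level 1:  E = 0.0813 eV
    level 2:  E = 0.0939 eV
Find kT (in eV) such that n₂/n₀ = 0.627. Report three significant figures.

0.201 eV

n₂/n₀ = exp[−(E₂−E₀)/kT] = 0.627.
⇒ (E₂−E₀)/kT = ln(1/0.627) = ln(1.5949) = 0.46681.
kT = 0.0939 eV / 0.46681 = 0.201 eV.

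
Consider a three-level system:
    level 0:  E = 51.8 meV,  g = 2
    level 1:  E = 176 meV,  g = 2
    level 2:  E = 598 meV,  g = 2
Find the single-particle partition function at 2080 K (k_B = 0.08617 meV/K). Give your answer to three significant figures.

Z = 2.32

k_BT = 0.08617 × 2080 K = 179.23 meV.
Eᵢ/kT = 0.28901, 0.98198, 3.3365.
Z = Σ gᵢe^(−Eᵢ/kT) = 2·e^(−0.28901) + 2·e^(−0.98198) + 2·e^(−3.3365) = 1.4980 + 0.74914 + 0.071122 = 2.3183.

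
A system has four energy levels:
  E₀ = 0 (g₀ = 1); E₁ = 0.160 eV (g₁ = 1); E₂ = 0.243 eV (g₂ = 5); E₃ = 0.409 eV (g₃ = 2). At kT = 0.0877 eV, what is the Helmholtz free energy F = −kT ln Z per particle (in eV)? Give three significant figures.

-0.0352 eV

Eᵢ/kT = 0, 1.8244, 2.7708, 4.6636.
Z = Σ gᵢe^(−Eᵢ/kT) = 1·e^(−0) + 1·e^(−1.8244) + 5·e^(−2.7708) + 2·e^(−4.6636) = 1.0000 + 0.16131 + 0.31306 + 0.018865 = 1.4932.
F = −kT ln Z = −0.0877 × ln(1.4932) = −0.0877 × 0.40092 = -0.0352 eV.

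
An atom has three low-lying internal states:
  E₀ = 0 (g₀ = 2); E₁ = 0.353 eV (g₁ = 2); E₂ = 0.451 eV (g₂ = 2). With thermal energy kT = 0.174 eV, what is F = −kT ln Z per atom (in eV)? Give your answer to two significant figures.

-0.15 eV

Eᵢ/kT = 0, 2.029, 2.592.
Z = Σ gᵢe^(−Eᵢ/kT) = 2·e^(−0) + 2·e^(−2.029) + 2·e^(−2.592) = 2.000 + 0.2629 + 0.1497 = 2.413.
F = −kT ln Z = −0.174 × ln(2.413) = −0.174 × 0.8809 = -0.15 eV.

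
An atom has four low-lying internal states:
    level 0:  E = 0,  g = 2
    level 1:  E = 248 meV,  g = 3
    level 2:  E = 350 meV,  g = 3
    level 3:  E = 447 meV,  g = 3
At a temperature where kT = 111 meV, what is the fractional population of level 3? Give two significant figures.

0.021

Eᵢ/kT = 0, 2.234, 3.153, 4.027.
Z = Σ gᵢe^(−Eᵢ/kT) = 2·e^(−0) + 3·e^(−2.234) + 3·e^(−3.153) + 3·e^(−4.027) = 2.000 + 0.3213 + 0.1282 + 0.05348 = 2.503.
P₃ = g₃ e^(−E₃/kT) / Z = 0.05348/2.503 = 0.021.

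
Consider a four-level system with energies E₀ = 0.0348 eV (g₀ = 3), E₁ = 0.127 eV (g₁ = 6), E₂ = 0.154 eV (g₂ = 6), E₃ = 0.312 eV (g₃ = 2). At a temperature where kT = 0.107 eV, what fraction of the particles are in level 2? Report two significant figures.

0.26

Eᵢ/kT = 0.3252, 1.187, 1.439, 2.916.
Z = Σ gᵢe^(−Eᵢ/kT) = 3·e^(−0.3252) + 6·e^(−1.187) + 6·e^(−1.439) + 2·e^(−2.916) = 2.167 + 1.831 + 1.423 + 0.1083 = 5.529.
P₂ = g₂ e^(−E₂/kT) / Z = 1.423/5.529 = 0.26.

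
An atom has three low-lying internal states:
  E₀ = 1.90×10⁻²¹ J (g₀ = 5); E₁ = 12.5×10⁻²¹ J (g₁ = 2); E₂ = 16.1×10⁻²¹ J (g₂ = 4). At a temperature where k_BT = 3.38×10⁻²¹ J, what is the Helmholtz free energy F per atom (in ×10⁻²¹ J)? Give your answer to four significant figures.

-3.638 ×10⁻²¹ J

Eᵢ/kT = 0.562130, 3.69822, 4.76331.
Z = Σ gᵢe^(−Eᵢ/kT) = 5·e^(−0.562130) + 2·e^(−3.69822) + 4·e^(−4.76331) = 2.84997 + 0.0495351 + 0.0341492 = 2.93365.
F = −kT ln Z = −3.38 × ln(2.93365) = −3.38 × 1.07625 = -3.638 ×10⁻²¹ J.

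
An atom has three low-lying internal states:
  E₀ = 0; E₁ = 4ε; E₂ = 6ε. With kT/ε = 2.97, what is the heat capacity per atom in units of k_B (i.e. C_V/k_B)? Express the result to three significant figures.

Eᵢ/kT = 0, 1.3468, 2.0202.
Z = Σ e^(−Eᵢ/kT) = e^(−0) + e^(−1.3468) + e^(−2.0202) = 1.0000 + 0.26007 + 0.13263 = 1.3927.
⟨E⟩ = 1.3183 ε, ⟨E²⟩ = 6.4162 ε².
C_V/k_B = (⟨E²⟩ − ⟨E⟩²)/(kT)² = (6.4162 − 1.7379)/8.8209 = 0.530.

0.530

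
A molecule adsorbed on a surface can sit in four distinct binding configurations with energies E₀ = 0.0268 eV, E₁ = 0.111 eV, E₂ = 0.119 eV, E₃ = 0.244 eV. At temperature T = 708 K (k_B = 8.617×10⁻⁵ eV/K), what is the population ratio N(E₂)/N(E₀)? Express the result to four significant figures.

k_BT = 8.617×10⁻⁵ × 708 K = 0.0610084 eV.
n₂/n₀ = exp[−(E₂−E₀)/kT] = exp(−(0.0922 eV)/(0.0610084 eV)) = exp(-1.51127) = 0.2206.

0.2206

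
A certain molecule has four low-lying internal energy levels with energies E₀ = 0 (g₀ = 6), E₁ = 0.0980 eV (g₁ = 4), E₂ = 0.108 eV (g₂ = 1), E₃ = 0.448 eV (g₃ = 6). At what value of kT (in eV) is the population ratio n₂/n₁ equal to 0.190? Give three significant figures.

0.0364 eV

n₂/n₁ = (g₂/g₁) exp[−(E₂−E₁)/kT] = 0.190.
⇒ (E₂−E₁)/kT = ln((1/4)/0.190) = ln(1.3158) = 0.27444.
kT = 0.0100 eV / 0.27444 = 0.0364 eV.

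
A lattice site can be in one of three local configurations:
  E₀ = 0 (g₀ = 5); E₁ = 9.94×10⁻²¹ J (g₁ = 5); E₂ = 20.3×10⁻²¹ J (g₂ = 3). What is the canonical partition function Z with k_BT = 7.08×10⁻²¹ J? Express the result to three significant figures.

Z = 6.40

Eᵢ/kT = 0, 1.4040, 2.8672.
Z = Σ gᵢe^(−Eᵢ/kT) = 5·e^(−0) + 5·e^(−1.4040) + 3·e^(−2.8672) = 5.0000 + 1.2281 + 0.17057 = 6.3987.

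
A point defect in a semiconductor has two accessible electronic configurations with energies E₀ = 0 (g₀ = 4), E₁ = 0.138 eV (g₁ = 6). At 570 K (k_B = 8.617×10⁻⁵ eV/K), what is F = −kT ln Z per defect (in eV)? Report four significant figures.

k_BT = 8.617×10⁻⁵ × 570 K = 0.0491169 eV.
Eᵢ/kT = 0, 2.80962.
Z = Σ gᵢe^(−Eᵢ/kT) = 4·e^(−0) + 6·e^(−2.80962) = 4.00000 + 0.361367 = 4.36137.
F = −kT ln Z = −0.0491169 × ln(4.36137) = −0.0491169 × 1.47279 = -0.07234 eV.

-0.07234 eV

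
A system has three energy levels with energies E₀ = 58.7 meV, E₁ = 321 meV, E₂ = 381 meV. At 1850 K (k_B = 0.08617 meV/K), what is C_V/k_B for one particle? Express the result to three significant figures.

0.608

k_BT = 0.08617 × 1850 K = 159.41 meV.
Eᵢ/kT = 0.36823, 2.0137, 2.3901.
Z = Σ e^(−Eᵢ/kT) = e^(−0.36823) + e^(−2.0137) + e^(−2.3901) = 0.69196 + 0.13349 + 0.091621 = 0.91707.
⟨E⟩ = 129.08 meV, ⟨E²⟩ = 32101 meV².
C_V/k_B = (⟨E²⟩ − ⟨E⟩²)/(kT)² = (32101 − 16662)/25412 = 0.608.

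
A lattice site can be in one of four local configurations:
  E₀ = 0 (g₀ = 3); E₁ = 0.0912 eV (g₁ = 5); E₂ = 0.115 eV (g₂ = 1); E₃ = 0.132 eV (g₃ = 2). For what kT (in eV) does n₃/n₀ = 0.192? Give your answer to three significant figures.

0.106 eV

n₃/n₀ = (g₃/g₀) exp[−(E₃−E₀)/kT] = 0.192.
⇒ (E₃−E₀)/kT = ln((2/3)/0.192) = ln(3.4722) = 1.2448.
kT = 0.132 eV / 1.2448 = 0.106 eV.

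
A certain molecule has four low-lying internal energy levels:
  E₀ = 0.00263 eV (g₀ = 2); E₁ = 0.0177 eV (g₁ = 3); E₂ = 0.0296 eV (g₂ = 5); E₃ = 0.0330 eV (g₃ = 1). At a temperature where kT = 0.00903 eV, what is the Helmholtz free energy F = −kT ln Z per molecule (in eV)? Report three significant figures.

-0.00683 eV

Eᵢ/kT = 0.29125, 1.9601, 3.2780, 3.6545.
Z = Σ gᵢe^(−Eᵢ/kT) = 2·e^(−0.29125) + 3·e^(−1.9601) + 5·e^(−3.2780) + 1·e^(−3.6545) = 1.4947 + 0.42253 + 0.18852 + 0.025874 = 2.1316.
F = −kT ln Z = −0.00903 × ln(2.1316) = −0.00903 × 0.75687 = -0.00683 eV.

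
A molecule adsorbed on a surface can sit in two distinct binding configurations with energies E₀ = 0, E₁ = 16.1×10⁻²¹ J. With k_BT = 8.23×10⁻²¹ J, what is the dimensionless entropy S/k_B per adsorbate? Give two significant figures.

Eᵢ/kT = 0, 1.956.
Z = Σ e^(−Eᵢ/kT) = e^(−0) + e^(−1.956) = 1.000 + 0.1414 = 1.141.
⟨E⟩ = Σ EᵢPᵢ = 1.995 ×10⁻²¹ J.
S/k_B = ln Z + ⟨E⟩/kT = ln(1.141) + 1.995/8.23 = 0.1319 + 0.2424 = 0.37.

0.37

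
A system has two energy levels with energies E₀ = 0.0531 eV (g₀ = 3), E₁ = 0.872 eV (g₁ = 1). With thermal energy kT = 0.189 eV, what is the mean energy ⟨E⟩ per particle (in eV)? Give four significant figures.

Eᵢ/kT = 0.280952, 4.61376.
Z = Σ gᵢe^(−Eᵢ/kT) = 3·e^(−0.280952) + 1·e^(−4.61376) = 2.26519 + 0.00991447 = 2.27510.
⟨E⟩ = Σ Eᵢ gᵢe^(−Eᵢ/kT) / Z = (0.0531·2.26519 + 0.872·0.00991447) / 2.27510 = 0.05667 eV.

0.05667 eV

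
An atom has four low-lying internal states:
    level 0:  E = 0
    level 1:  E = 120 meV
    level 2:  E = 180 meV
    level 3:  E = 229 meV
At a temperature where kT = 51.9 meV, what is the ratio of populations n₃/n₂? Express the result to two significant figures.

0.39

n₃/n₂ = exp[−(E₃−E₂)/kT] = exp(−(49 meV)/(51.9 meV)) = exp(-0.9441) = 0.39.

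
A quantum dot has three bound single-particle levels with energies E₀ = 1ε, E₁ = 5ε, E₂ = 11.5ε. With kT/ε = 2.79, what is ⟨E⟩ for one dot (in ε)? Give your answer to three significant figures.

1.95 ε

Eᵢ/kT = 0.35842, 1.7921, 4.1219.
Z = Σ e^(−Eᵢ/kT) = e^(−0.35842) + e^(−1.7921) + e^(−4.1219) = 0.69878 + 0.16661 + 0.016214 = 0.88160.
⟨E⟩ = Σ Eᵢ e^(−Eᵢ/kT) / Z = (1·0.69878 + 5·0.16661 + 11.5·0.016214) / 0.88160 = 1.95 ε.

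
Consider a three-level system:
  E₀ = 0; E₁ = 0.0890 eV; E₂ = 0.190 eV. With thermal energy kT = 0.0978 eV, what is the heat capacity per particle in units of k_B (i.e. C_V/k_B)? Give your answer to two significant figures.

Eᵢ/kT = 0, 0.9100, 1.943.
Z = Σ e^(−Eᵢ/kT) = e^(−0) + e^(−0.9100) + e^(−1.943) = 1.000 + 0.4025 + 0.1433 = 1.546.
⟨E⟩ = 0.04078 eV, ⟨E²⟩ = 0.005408 eV².
C_V/k_B = (⟨E²⟩ − ⟨E⟩²)/(kT)² = (0.005408 − 0.001663)/0.009565 = 0.39.

0.39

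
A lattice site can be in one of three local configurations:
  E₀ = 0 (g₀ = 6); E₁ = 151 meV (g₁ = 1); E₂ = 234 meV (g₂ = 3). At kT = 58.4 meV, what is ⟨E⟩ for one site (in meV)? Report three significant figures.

Eᵢ/kT = 0, 2.5856, 4.0068.
Z = Σ gᵢe^(−Eᵢ/kT) = 6·e^(−0) + 1·e^(−2.5856) + 3·e^(−4.0068) = 6.0000 + 0.075351 + 0.054575 = 6.1299.
⟨E⟩ = Σ Eᵢ gᵢe^(−Eᵢ/kT) / Z = (0·6.0000 + 151·0.075351 + 234·0.054575) / 6.1299 = 3.94 meV.

3.94 meV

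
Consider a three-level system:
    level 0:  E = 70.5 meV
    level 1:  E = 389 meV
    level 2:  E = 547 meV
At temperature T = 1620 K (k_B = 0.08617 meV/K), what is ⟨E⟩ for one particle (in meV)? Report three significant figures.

113 meV

k_BT = 0.08617 × 1620 K = 139.60 meV.
Eᵢ/kT = 0.50501, 2.7865, 3.9183.
Z = Σ e^(−Eᵢ/kT) = e^(−0.50501) + e^(−2.7865) + e^(−3.9183) = 0.60350 + 0.061637 + 0.019875 = 0.68501.
⟨E⟩ = Σ Eᵢ e^(−Eᵢ/kT) / Z = (70.5·0.60350 + 389·0.061637 + 547·0.019875) / 0.68501 = 113 meV.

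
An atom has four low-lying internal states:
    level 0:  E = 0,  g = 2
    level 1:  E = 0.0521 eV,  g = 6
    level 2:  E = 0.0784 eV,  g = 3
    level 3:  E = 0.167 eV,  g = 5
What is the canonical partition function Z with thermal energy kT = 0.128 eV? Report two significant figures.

Z = 9.0

Eᵢ/kT = 0, 0.4070, 0.6125, 1.305.
Z = Σ gᵢe^(−Eᵢ/kT) = 2·e^(−0) + 6·e^(−0.4070) + 3·e^(−0.6125) + 5·e^(−1.305) = 2.000 + 3.994 + 1.626 + 1.356 = 8.976.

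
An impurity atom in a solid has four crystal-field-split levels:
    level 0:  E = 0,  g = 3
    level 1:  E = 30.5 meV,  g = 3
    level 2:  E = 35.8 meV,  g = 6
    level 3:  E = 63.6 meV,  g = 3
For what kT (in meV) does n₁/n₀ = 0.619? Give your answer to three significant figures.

63.6 meV

n₁/n₀ = (g₁/g₀) exp[−(E₁−E₀)/kT] = 0.619.
⇒ (E₁−E₀)/kT = ln((3/3)/0.619) = ln(1.6155) = 0.47964.
kT = 30.5 meV / 0.47964 = 63.6 meV.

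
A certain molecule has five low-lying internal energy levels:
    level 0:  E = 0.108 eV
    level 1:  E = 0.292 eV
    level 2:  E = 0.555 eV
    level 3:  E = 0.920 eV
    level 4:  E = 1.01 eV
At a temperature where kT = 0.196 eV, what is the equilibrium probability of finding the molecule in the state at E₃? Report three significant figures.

Eᵢ/kT = 0.55102, 1.4898, 2.8316, 4.6939, 5.1531.
Z = Σ e^(−Eᵢ/kT) = e^(−0.55102) + e^(−1.4898) + e^(−2.8316) + e^(−4.6939) + e^(−5.1531) = 0.57636 + 0.22542 + 0.058919 + 0.0091509 + 0.0057815 = 0.87563.
P₃ = e^(−E₃/kT) / Z = 0.0091509/0.87563 = 0.0105.

0.0105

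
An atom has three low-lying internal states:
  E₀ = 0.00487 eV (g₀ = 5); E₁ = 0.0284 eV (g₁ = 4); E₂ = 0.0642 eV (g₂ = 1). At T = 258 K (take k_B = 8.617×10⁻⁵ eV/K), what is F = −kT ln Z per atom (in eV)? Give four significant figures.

k_BT = 8.617×10⁻⁵ × 258 K = 0.0222319 eV.
Eᵢ/kT = 0.219055, 1.27744, 2.88774.
Z = Σ gᵢe^(−Eᵢ/kT) = 5·e^(−0.219055) + 4·e^(−1.27744) + 1·e^(−2.88774) = 4.01639 + 1.11500 + 0.0557020 = 5.18709.
F = −kT ln Z = −0.0222319 × ln(5.18709) = −0.0222319 × 1.64617 = -0.03660 eV.

-0.03660 eV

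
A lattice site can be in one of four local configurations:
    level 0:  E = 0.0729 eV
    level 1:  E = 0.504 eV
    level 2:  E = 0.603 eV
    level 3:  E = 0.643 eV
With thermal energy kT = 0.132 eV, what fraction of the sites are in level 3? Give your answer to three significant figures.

Eᵢ/kT = 0.55227, 3.8182, 4.5682, 4.8712.
Z = Σ e^(−Eᵢ/kT) = e^(−0.55227) + e^(−3.8182) + e^(−4.5682) + e^(−4.8712) = 0.57564 + 0.021967 + 0.010377 + 0.0076642 = 0.61565.
P₃ = e^(−E₃/kT) / Z = 0.0076642/0.61565 = 0.0124.

0.0124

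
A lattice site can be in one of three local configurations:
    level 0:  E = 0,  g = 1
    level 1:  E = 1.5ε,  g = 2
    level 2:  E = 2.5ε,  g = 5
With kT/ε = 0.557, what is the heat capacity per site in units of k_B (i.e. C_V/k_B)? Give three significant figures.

Eᵢ/kT = 0, 2.6930, 4.4883.
Z = Σ gᵢe^(−Eᵢ/kT) = 1·e^(−0) + 2·e^(−2.6930) + 5·e^(−4.4883) = 1.0000 + 0.13536 + 0.056199 = 1.1916.
⟨E⟩ = 0.28830 ε, ⟨E²⟩ = 0.55036 ε².
C_V/k_B = (⟨E²⟩ − ⟨E⟩²)/(kT)² = (0.55036 − 0.083117)/0.31025 = 1.51.

1.51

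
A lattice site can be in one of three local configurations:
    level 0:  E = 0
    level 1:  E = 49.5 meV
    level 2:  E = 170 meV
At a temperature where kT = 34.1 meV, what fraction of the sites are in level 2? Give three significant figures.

Eᵢ/kT = 0, 1.4516, 4.9853.
Z = Σ e^(−Eᵢ/kT) = e^(−0) + e^(−1.4516) + e^(−4.9853) = 1.0000 + 0.23420 + 0.0068377 = 1.2410.
P₂ = e^(−E₂/kT) / Z = 0.0068377/1.2410 = 0.00551.

0.00551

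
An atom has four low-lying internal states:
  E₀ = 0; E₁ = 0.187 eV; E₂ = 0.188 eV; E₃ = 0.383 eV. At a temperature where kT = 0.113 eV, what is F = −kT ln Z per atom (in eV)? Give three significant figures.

Eᵢ/kT = 0, 1.6549, 1.6637, 3.3894.
Z = Σ e^(−Eᵢ/kT) = e^(−0) + e^(−1.6549) + e^(−1.6637) + e^(−3.3894) = 1.0000 + 0.19111 + 0.18944 + 0.033729 = 1.4143.
F = −kT ln Z = −0.113 × ln(1.4143) = −0.113 × 0.34663 = -0.0392 eV.

-0.0392 eV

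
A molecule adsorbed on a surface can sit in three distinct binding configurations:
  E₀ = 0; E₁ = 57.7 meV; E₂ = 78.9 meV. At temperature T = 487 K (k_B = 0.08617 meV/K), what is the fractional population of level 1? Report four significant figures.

k_BT = 0.08617 × 487 K = 41.9648 meV.
Eᵢ/kT = 0, 1.37496, 1.88015.
Z = Σ e^(−Eᵢ/kT) = e^(−0) + e^(−1.37496) + e^(−1.88015) = 1.00000 + 0.252850 + 0.152567 = 1.40542.
P₁ = e^(−E₁/kT) / Z = 0.252850/1.40542 = 0.1799.

0.1799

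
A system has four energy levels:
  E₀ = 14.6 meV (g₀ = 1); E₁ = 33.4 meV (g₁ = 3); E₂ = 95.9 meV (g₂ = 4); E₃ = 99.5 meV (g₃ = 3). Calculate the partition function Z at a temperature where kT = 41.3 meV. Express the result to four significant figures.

Z = 2.700

Eᵢ/kT = 0.353511, 0.808717, 2.32203, 2.40920.
Z = Σ gᵢe^(−Eᵢ/kT) = 1·e^(−0.353511) + 3·e^(−0.808717) + 4·e^(−2.32203) + 3·e^(−2.40920) = 0.702218 + 1.33629 + 0.392297 + 0.269662 = 2.70047.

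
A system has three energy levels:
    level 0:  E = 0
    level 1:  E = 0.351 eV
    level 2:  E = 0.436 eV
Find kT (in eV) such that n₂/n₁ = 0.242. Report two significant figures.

n₂/n₁ = exp[−(E₂−E₁)/kT] = 0.242.
⇒ (E₂−E₁)/kT = ln(1/0.242) = ln(4.132) = 1.419.
kT = 0.085 eV / 1.419 = 0.060 eV.

0.060 eV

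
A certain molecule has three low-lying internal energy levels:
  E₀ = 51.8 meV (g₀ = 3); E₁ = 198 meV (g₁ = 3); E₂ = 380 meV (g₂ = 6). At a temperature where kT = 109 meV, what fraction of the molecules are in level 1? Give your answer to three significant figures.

Eᵢ/kT = 0.47523, 1.8165, 3.4862.
Z = Σ gᵢe^(−Eᵢ/kT) = 3·e^(−0.47523) + 3·e^(−1.8165) + 6·e^(−3.4862) = 1.8652 + 0.48778 + 0.18370 = 2.5367.
P₁ = g₁ e^(−E₁/kT) / Z = 0.48778/2.5367 = 0.192.

0.192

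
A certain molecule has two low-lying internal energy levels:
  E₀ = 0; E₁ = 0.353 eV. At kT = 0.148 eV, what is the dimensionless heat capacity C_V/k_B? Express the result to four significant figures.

Eᵢ/kT = 0, 2.38514.
Z = Σ e^(−Eᵢ/kT) = e^(−0) + e^(−2.38514) = 1.00000 + 0.0920761 = 1.09208.
⟨E⟩ = 0.0297623 eV, ⟨E²⟩ = 0.0105061 eV².
C_V/k_B = (⟨E²⟩ − ⟨E⟩²)/(kT)² = (0.0105061 − 0.000885795)/0.0219040 = 0.4392.

0.4392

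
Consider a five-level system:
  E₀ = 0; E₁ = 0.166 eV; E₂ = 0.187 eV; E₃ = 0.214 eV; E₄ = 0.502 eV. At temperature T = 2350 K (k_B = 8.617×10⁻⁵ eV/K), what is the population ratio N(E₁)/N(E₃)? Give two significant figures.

1.3

k_BT = 8.617×10⁻⁵ × 2350 K = 0.2025 eV.
n₁/n₃ = exp[−(E₁−E₃)/kT] = exp(−(-0.048 eV)/(0.2025 eV)) = exp(0.2370) = 1.3.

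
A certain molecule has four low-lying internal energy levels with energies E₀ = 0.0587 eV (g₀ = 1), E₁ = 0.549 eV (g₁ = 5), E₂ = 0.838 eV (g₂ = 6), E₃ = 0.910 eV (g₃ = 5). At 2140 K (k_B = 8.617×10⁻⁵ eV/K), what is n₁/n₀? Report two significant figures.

k_BT = 8.617×10⁻⁵ × 2140 K = 0.1844 eV.
n₁/n₀ = (g₁/g₀) exp[−(E₁−E₀)/kT] = (5/1) × exp(−(0.4903 eV)/(0.1844 eV)) = (5/1) × exp(-2.659) = 0.35.

0.35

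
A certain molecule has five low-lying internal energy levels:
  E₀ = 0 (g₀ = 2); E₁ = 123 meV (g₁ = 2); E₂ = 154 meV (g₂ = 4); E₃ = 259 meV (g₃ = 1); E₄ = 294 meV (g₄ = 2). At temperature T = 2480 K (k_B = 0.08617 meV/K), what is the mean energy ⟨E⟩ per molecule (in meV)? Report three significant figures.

k_BT = 0.08617 × 2480 K = 213.70 meV.
Eᵢ/kT = 0, 0.57557, 0.72064, 1.2120, 1.3758.
Z = Σ gᵢe^(−Eᵢ/kT) = 2·e^(−0) + 2·e^(−0.57557) + 4·e^(−0.72064) + 1·e^(−1.2120) + 2·e^(−1.3758) = 2.0000 + 1.1248 + 1.9458 + 0.29760 + 0.50527 = 5.8735.
⟨E⟩ = Σ Eᵢ gᵢe^(−Eᵢ/kT) / Z = (0·2.0000 + 123·1.1248 + 154·1.9458 + 259·0.29760 + 294·0.50527) / 5.8735 = 113 meV.

113 meV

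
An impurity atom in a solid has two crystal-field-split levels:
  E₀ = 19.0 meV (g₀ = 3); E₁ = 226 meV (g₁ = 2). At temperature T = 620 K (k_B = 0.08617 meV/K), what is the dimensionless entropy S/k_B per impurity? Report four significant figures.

1.165

k_BT = 0.08617 × 620 K = 53.4254 meV.
Eᵢ/kT = 0.355636, 4.23020.
Z = Σ gᵢe^(−Eᵢ/kT) = 3·e^(−0.355636) + 2·e^(−4.23020) = 2.10218 + 0.0290990 = 2.13128.
⟨E⟩ = Σ EᵢPᵢ = 21.8262 meV.
S/k_B = ln Z + ⟨E⟩/kT = ln(2.13128) + 21.8262/53.4254 = 0.756723 + 0.408536 = 1.165.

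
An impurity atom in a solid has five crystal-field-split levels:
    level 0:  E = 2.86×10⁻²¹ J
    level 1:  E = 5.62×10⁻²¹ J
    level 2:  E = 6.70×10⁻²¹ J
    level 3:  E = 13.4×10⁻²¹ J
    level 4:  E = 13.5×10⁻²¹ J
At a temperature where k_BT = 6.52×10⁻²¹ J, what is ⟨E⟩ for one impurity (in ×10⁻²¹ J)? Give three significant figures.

Eᵢ/kT = 0.43865, 0.86196, 1.0276, 2.0552, 2.0706.
Z = Σ e^(−Eᵢ/kT) = e^(−0.43865) + e^(−0.86196) + e^(−1.0276) + e^(−2.0552) + e^(−2.0706) = 0.64491 + 0.42233 + 0.35786 + 0.12807 + 0.12611 = 1.6793.
⟨E⟩ = Σ Eᵢ e^(−Eᵢ/kT) / Z = (2.86·0.64491 + 5.62·0.42233 + 6.70·0.35786 + 13.4·0.12807 + 13.5·0.12611) / 1.6793 = 5.98 ×10⁻²¹ J.

5.98 ×10⁻²¹ J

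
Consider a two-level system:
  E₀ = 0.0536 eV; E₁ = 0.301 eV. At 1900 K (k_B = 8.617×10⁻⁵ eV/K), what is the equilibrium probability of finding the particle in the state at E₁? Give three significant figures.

0.181

k_BT = 8.617×10⁻⁵ × 1900 K = 0.16372 eV.
Eᵢ/kT = 0.32739, 1.8385.
Z = Σ e^(−Eᵢ/kT) = e^(−0.32739) + e^(−1.8385) = 0.72080 + 0.15906 = 0.87986.
P₁ = e^(−E₁/kT) / Z = 0.15906/0.87986 = 0.181.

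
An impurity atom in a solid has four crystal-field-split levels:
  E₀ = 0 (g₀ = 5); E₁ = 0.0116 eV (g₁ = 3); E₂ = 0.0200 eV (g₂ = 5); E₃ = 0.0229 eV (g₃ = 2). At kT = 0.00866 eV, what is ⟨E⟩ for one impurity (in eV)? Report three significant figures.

Eᵢ/kT = 0, 1.3395, 2.3095, 2.6443.
Z = Σ gᵢe^(−Eᵢ/kT) = 5·e^(−0) + 3·e^(−1.3395) + 5·e^(−2.3095) + 2·e^(−2.6443) = 5.0000 + 0.78593 + 0.49655 + 0.14211 = 6.4246.
⟨E⟩ = Σ Eᵢ gᵢe^(−Eᵢ/kT) / Z = (0·5.0000 + 0.0116·0.78593 + 0.0200·0.49655 + 0.0229·0.14211) / 6.4246 = 0.00347 eV.

0.00347 eV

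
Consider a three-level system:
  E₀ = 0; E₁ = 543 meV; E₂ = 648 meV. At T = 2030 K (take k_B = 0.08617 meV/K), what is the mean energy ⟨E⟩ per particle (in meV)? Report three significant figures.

k_BT = 0.08617 × 2030 K = 174.93 meV.
Eᵢ/kT = 0, 3.1041, 3.7043.
Z = Σ e^(−Eᵢ/kT) = e^(−0) + e^(−3.1041) + e^(−3.7043) = 1.0000 + 0.044865 + 0.024617 = 1.0695.
⟨E⟩ = Σ Eᵢ e^(−Eᵢ/kT) / Z = (0·1.0000 + 543·0.044865 + 648·0.024617) / 1.0695 = 37.7 meV.

37.7 meV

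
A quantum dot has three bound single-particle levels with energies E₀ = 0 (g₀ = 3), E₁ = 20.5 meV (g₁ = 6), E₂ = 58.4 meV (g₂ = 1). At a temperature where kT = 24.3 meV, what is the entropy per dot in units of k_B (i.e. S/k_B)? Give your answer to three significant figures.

Eᵢ/kT = 0, 0.84362, 2.4033.
Z = Σ gᵢe^(−Eᵢ/kT) = 3·e^(−0) + 6·e^(−0.84362) + 1·e^(−2.4033) = 3.0000 + 2.5809 + 0.090419 = 5.6713.
⟨E⟩ = Σ EᵢPᵢ = 10.260 meV.
S/k_B = ln Z + ⟨E⟩/kT = ln(5.6713) + 10.260/24.3 = 1.7354 + 0.42222 = 2.16.

2.16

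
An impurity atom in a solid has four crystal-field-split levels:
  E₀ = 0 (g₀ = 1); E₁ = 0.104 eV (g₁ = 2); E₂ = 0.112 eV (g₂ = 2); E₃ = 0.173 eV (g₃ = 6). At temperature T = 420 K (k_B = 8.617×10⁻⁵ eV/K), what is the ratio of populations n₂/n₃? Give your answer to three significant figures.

1.80

k_BT = 8.617×10⁻⁵ × 420 K = 0.036191 eV.
n₂/n₃ = (g₂/g₃) exp[−(E₂−E₃)/kT] = (2/6) × exp(−(-0.061 eV)/(0.036191 eV)) = (2/6) × exp(1.6855) = 1.80.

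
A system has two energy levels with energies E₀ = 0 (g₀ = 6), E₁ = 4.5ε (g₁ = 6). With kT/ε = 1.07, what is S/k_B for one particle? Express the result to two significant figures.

1.9

Eᵢ/kT = 0, 4.206.
Z = Σ gᵢe^(−Eᵢ/kT) = 6·e^(−0) + 6·e^(−4.206) = 6.000 + 0.08944 = 6.089.
⟨E⟩ = Σ EᵢPᵢ = 0.06610 ε.
S/k_B = ln Z + ⟨E⟩/kT = ln(6.089) + 0.06610/1.07 = 1.806 + 0.06178 = 1.9.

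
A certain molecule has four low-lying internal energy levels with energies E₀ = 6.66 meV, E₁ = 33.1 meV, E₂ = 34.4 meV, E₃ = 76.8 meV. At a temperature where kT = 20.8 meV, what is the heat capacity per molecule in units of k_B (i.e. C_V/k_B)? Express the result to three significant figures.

0.559

Eᵢ/kT = 0.32019, 1.5913, 1.6538, 3.6923.
Z = Σ e^(−Eᵢ/kT) = e^(−0.32019) + e^(−1.5913) + e^(−1.6538) + e^(−3.6923) = 0.72601 + 0.20366 + 0.19132 + 0.024915 = 1.1459.
⟨E⟩ = 17.516 meV, ⟨E²⟩ = 548.64 meV².
C_V/k_B = (⟨E²⟩ − ⟨E⟩²)/(kT)² = (548.64 − 306.81)/432.64 = 0.559.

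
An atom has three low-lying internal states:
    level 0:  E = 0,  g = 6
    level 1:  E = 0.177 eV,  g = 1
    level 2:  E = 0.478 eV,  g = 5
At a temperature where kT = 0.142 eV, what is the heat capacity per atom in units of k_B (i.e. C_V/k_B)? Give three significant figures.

Eᵢ/kT = 0, 1.2465, 3.3662.
Z = Σ gᵢe^(−Eᵢ/kT) = 6·e^(−0) + 1·e^(−1.2465) + 5·e^(−3.3662) = 6.0000 + 0.28751 + 0.17260 = 6.4601.
⟨E⟩ = 0.020649 eV, ⟨E²⟩ = 0.0074989 eV².
C_V/k_B = (⟨E²⟩ − ⟨E⟩²)/(kT)² = (0.0074989 − 0.00042638)/0.020164 = 0.351.

0.351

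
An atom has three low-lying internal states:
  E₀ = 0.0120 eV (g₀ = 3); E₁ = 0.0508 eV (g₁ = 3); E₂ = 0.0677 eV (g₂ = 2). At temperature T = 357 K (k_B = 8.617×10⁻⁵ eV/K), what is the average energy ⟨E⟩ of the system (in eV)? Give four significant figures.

0.02426 eV

k_BT = 8.617×10⁻⁵ × 357 K = 0.0307627 eV.
Eᵢ/kT = 0.390083, 1.65135, 2.20072.
Z = Σ gᵢe^(−Eᵢ/kT) = 3·e^(−0.390083) + 3·e^(−1.65135) + 2·e^(−2.20072) = 2.03100 + 0.575372 + 0.221447 = 2.82782.
⟨E⟩ = Σ Eᵢ gᵢe^(−Eᵢ/kT) / Z = (0.0120·2.03100 + 0.0508·0.575372 + 0.0677·0.221447) / 2.82782 = 0.02426 eV.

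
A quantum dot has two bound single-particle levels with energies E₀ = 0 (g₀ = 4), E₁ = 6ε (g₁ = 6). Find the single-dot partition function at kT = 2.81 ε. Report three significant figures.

Z = 4.71

Eᵢ/kT = 0, 2.1352.
Z = Σ gᵢe^(−Eᵢ/kT) = 4·e^(−0) + 6·e^(−2.1352) = 4.0000 + 0.70933 = 4.7093.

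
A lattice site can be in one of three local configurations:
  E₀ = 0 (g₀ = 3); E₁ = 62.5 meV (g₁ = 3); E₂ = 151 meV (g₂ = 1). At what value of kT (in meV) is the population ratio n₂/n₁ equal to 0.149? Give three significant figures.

n₂/n₁ = (g₂/g₁) exp[−(E₂−E₁)/kT] = 0.149.
⇒ (E₂−E₁)/kT = ln((1/3)/0.149) = ln(2.2371) = 0.80518.
kT = 88.5 meV / 0.80518 = 110 meV.

110 meV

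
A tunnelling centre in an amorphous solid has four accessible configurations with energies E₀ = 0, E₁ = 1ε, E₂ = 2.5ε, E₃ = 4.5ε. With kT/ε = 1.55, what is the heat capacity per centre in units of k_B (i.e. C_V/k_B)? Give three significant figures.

0.462

Eᵢ/kT = 0, 0.64516, 1.6129, 2.9032.
Z = Σ e^(−Eᵢ/kT) = e^(−0) + e^(−0.64516) + e^(−1.6129) + e^(−2.9032) = 1.0000 + 0.52458 + 0.19931 + 0.054847 = 1.7787.
⟨E⟩ = 0.71382 ε, ⟨E²⟩ = 1.6197 ε².
C_V/k_B = (⟨E²⟩ − ⟨E⟩²)/(kT)² = (1.6197 − 0.50954)/2.4025 = 0.462.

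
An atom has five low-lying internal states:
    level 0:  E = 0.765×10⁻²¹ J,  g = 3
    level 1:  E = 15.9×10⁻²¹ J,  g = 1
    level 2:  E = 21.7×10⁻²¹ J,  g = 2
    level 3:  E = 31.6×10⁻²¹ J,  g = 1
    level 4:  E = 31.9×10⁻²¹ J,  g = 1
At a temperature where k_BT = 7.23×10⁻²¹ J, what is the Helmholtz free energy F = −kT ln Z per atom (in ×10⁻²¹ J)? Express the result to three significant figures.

-7.78 ×10⁻²¹ J

Eᵢ/kT = 0.10581, 2.1992, 3.0014, 4.3707, 4.4122.
Z = Σ gᵢe^(−Eᵢ/kT) = 3·e^(−0.10581) + 1·e^(−2.1992) + 2·e^(−3.0014) + 1·e^(−4.3707) + 1·e^(−4.4122) = 2.6988 + 0.11089 + 0.099435 + 0.012642 + 0.012128 = 2.9339.
F = −kT ln Z = −7.23 × ln(2.9339) = −7.23 × 1.0763 = -7.78 ×10⁻²¹ J.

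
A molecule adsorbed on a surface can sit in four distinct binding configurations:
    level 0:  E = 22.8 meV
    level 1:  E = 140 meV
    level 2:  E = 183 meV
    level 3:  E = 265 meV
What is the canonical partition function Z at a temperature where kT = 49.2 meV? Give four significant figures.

Z = 0.7161

Eᵢ/kT = 0.463415, 2.84553, 3.71951, 5.38618.
Z = Σ e^(−Eᵢ/kT) = e^(−0.463415) + e^(−2.84553) + e^(−3.71951) + e^(−5.38618) = 0.629131 + 0.0581035 + 0.0242458 + 0.00457943 = 0.716060.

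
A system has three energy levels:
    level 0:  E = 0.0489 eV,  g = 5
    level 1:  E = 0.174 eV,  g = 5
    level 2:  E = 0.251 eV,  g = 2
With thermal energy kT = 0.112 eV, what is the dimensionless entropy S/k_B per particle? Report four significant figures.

Eᵢ/kT = 0.436607, 1.55357, 2.24107.
Z = Σ gᵢe^(−Eᵢ/kT) = 5·e^(−0.436607) + 5·e^(−1.55357) + 2·e^(−2.24107) = 3.23113 + 1.05746 + 0.212689 = 4.50128.
⟨E⟩ = Σ EᵢPᵢ = 0.0878384 eV.
S/k_B = ln Z + ⟨E⟩/kT = ln(4.50128) + 0.0878384/0.112 = 1.50436 + 0.784271 = 2.289.

2.289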